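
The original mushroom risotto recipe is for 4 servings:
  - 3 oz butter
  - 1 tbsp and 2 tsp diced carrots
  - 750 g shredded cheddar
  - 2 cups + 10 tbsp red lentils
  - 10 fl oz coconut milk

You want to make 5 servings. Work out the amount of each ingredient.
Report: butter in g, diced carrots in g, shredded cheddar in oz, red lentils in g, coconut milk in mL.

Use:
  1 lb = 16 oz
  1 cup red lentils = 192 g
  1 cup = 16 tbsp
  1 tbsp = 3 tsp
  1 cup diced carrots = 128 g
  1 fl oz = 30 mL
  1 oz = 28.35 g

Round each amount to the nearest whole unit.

Scaling factor: 5/4 = 1.25.
butter: 3 oz × 5/4 × 28.35 g/oz ≈ 106 g
diced carrots: (1 tbsp + 2 tsp = 5/3 tbsp) × 5/4 ÷ 16 tbsp/cup × 128 g/cup ≈ 17 g
shredded cheddar: 750 g × 5/4 ÷ 28.35 g/oz ≈ 33 oz
red lentils: (2 cup + 10 tbsp = 2.625 cup) × 5/4 × 192 g/cup = 630 g
coconut milk: 10 fl oz × 5/4 × 30 mL/fl oz = 375 mL

butter: 106 g; diced carrots: 17 g; shredded cheddar: 33 oz; red lentils: 630 g; coconut milk: 375 mL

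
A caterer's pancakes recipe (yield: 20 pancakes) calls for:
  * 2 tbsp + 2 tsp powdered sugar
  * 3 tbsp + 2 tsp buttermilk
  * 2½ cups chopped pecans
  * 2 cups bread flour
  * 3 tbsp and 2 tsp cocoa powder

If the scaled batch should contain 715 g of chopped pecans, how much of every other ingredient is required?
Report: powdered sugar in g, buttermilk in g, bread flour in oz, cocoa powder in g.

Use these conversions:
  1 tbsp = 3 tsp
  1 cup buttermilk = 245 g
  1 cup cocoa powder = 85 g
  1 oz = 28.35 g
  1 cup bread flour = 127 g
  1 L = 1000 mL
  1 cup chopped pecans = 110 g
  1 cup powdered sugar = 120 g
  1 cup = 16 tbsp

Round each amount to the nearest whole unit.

powdered sugar: 52 g; buttermilk: 146 g; bread flour: 23 oz; cocoa powder: 51 g

The original recipe has 275 g of chopped pecans, so the scaling factor is 715 ÷ 275 = 13/5 = 2.6.
powdered sugar: (2 tbsp + 2 tsp = 8/3 tbsp) × 13/5 ÷ 16 tbsp/cup × 120 g/cup = 52 g
buttermilk: (3 tbsp + 2 tsp = 11/3 tbsp) × 13/5 ÷ 16 tbsp/cup × 245 g/cup ≈ 146 g
bread flour: 2 cup × 13/5 × 127 g/cup ÷ 28.35 g/oz ≈ 23 oz
cocoa powder: (3 tbsp + 2 tsp = 11/3 tbsp) × 13/5 ÷ 16 tbsp/cup × 85 g/cup ≈ 51 g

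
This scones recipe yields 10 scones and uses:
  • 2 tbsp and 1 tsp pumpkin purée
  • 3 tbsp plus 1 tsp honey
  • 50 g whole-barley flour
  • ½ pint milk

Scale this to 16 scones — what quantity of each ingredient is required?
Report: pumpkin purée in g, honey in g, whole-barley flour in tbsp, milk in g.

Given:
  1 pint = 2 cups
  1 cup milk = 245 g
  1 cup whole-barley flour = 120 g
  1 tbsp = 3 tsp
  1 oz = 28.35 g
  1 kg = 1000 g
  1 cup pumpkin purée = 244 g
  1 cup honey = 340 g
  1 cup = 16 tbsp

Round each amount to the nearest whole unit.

Scaling factor: 16/10 = 8/5 = 1.6.
pumpkin purée: (2 tbsp + 1 tsp = 7/3 tbsp) × 8/5 ÷ 16 tbsp/cup × 244 g/cup ≈ 57 g
honey: (3 tbsp + 1 tsp = 10/3 tbsp) × 8/5 ÷ 16 tbsp/cup × 340 g/cup ≈ 113 g
whole-barley flour: 50 g × 8/5 ÷ 120 g/cup × 16 tbsp/cup ≈ 11 tbsp
milk: 0.5 pint × 8/5 × 2 cup/pint × 245 g/cup = 392 g

pumpkin purée: 57 g; honey: 113 g; whole-barley flour: 11 tbsp; milk: 392 g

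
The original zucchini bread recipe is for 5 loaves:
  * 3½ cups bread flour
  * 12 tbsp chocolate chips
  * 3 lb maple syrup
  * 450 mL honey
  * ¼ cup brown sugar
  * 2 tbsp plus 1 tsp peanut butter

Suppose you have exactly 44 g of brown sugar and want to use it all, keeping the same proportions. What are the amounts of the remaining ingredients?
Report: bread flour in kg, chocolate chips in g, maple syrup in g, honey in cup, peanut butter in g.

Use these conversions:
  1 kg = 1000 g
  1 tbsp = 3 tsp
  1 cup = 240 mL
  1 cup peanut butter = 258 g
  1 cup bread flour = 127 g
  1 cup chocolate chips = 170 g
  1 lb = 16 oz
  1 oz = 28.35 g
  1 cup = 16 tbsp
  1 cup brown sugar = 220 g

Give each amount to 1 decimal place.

bread flour: 0.4 kg; chocolate chips: 102.0 g; maple syrup: 1088.6 g; honey: 1.5 cup; peanut butter: 30.1 g

The original recipe has 55 g of brown sugar, so the scaling factor is 44 ÷ 55 = 4/5 = 0.8.
bread flour: 3.5 cup × 4/5 × 127 g/cup ÷ 1000 g/kg ≈ 0.4 kg
chocolate chips: 12 tbsp × 4/5 ÷ 16 tbsp/cup × 170 g/cup = 102.0 g
maple syrup: 3 lb × 4/5 × 16 oz/lb × 28.35 g/oz ≈ 1088.6 g
honey: 450 mL × 4/5 ÷ 240 mL/cup = 1.5 cup
peanut butter: (2 tbsp + 1 tsp = 7/3 tbsp) × 4/5 ÷ 16 tbsp/cup × 258 g/cup = 30.1 g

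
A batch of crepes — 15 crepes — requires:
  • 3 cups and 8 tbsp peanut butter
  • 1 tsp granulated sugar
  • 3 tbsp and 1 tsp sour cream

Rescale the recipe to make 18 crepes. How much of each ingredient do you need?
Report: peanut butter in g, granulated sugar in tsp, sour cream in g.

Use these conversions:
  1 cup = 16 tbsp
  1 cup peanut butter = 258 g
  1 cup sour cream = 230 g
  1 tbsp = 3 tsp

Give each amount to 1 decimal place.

peanut butter: 1083.6 g; granulated sugar: 1.2 tsp; sour cream: 57.5 g

Scaling factor: 18/15 = 6/5 = 1.2.
peanut butter: (3 cup + 8 tbsp = 3.5 cup) × 6/5 × 258 g/cup = 1083.6 g
granulated sugar: 1 tsp × 6/5 = 1.2 tsp
sour cream: (3 tbsp + 1 tsp = 10/3 tbsp) × 6/5 ÷ 16 tbsp/cup × 230 g/cup = 57.5 g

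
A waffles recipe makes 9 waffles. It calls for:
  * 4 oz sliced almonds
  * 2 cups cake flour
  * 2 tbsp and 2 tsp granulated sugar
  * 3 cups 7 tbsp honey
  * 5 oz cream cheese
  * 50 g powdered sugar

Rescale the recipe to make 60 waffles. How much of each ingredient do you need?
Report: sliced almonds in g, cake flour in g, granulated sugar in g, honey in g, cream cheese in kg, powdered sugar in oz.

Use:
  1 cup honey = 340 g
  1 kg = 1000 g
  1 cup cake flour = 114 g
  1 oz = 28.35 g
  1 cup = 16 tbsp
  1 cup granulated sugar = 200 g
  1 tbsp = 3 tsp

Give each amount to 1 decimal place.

Scaling factor: 60/9 = 20/3.
sliced almonds: 4 oz × 20/3 × 28.35 g/oz = 756.0 g
cake flour: 2 cup × 20/3 × 114 g/cup = 1520.0 g
granulated sugar: (2 tbsp + 2 tsp = 8/3 tbsp) × 20/3 ÷ 16 tbsp/cup × 200 g/cup ≈ 222.2 g
honey: (3 cup + 7 tbsp = 3.4375 cup) × 20/3 × 340 g/cup ≈ 7791.7 g
cream cheese: 5 oz × 20/3 × 28.35 g/oz ÷ 1000 g/kg ≈ 0.9 kg
powdered sugar: 50 g × 20/3 ÷ 28.35 g/oz ≈ 11.8 oz

sliced almonds: 756.0 g; cake flour: 1520.0 g; granulated sugar: 222.2 g; honey: 7791.7 g; cream cheese: 0.9 kg; powdered sugar: 11.8 oz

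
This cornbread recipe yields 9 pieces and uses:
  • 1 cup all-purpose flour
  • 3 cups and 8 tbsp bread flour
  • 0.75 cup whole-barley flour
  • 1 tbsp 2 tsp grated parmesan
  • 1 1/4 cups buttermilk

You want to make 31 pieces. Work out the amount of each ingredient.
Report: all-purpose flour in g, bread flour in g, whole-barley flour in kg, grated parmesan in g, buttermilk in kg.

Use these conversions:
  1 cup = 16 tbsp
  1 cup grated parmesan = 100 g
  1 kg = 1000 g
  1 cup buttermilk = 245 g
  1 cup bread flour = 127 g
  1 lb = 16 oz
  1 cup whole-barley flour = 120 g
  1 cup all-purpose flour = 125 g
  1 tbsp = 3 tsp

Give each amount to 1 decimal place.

Scaling factor: 31/9.
all-purpose flour: 1 cup × 31/9 × 125 g/cup ≈ 430.6 g
bread flour: (3 cup + 8 tbsp = 3.5 cup) × 31/9 × 127 g/cup ≈ 1531.1 g
whole-barley flour: 0.75 cup × 31/9 × 120 g/cup ÷ 1000 g/kg ≈ 0.3 kg
grated parmesan: (1 tbsp + 2 tsp = 5/3 tbsp) × 31/9 ÷ 16 tbsp/cup × 100 g/cup ≈ 35.9 g
buttermilk: 1.25 cup × 31/9 × 245 g/cup ÷ 1000 g/kg ≈ 1.1 kg

all-purpose flour: 430.6 g; bread flour: 1531.1 g; whole-barley flour: 0.3 kg; grated parmesan: 35.9 g; buttermilk: 1.1 kg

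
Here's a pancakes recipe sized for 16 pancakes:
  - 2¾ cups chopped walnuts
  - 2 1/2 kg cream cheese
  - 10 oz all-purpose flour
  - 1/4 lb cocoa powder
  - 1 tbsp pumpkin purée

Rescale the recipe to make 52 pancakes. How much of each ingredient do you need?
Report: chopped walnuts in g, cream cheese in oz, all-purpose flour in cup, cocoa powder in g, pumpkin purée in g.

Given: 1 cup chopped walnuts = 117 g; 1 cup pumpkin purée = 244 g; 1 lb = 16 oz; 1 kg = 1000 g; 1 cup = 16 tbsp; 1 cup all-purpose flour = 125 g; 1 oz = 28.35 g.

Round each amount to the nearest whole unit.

chopped walnuts: 1046 g; cream cheese: 287 oz; all-purpose flour: 7 cup; cocoa powder: 369 g; pumpkin purée: 50 g

Scaling factor: 52/16 = 13/4 = 3.25.
chopped walnuts: 2.75 cup × 13/4 × 117 g/cup ≈ 1046 g
cream cheese: 2.5 kg × 13/4 × 1000 g/kg ÷ 28.35 g/oz ≈ 287 oz
all-purpose flour: 10 oz × 13/4 × 28.35 g/oz ÷ 125 g/cup ≈ 7 cup
cocoa powder: 0.25 lb × 13/4 × 16 oz/lb × 28.35 g/oz ≈ 369 g
pumpkin purée: 1 tbsp × 13/4 ÷ 16 tbsp/cup × 244 g/cup ≈ 50 g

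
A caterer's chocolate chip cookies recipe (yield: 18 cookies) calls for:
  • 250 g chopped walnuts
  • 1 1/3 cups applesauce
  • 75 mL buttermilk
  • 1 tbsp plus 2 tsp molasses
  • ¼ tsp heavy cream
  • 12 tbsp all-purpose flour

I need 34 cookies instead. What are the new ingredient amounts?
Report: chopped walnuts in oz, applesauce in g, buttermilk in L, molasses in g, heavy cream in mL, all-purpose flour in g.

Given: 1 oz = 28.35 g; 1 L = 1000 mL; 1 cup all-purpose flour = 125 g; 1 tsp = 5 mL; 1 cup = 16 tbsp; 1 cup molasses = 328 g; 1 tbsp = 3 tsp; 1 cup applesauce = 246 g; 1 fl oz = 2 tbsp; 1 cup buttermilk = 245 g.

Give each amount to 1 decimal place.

chopped walnuts: 16.7 oz; applesauce: 619.6 g; buttermilk: 0.1 L; molasses: 64.5 g; heavy cream: 2.4 mL; all-purpose flour: 177.1 g

Scaling factor: 34/18 = 17/9.
chopped walnuts: 250 g × 17/9 ÷ 28.35 g/oz ≈ 16.7 oz
applesauce: 4/3 cup × 17/9 × 246 g/cup ≈ 619.6 g
buttermilk: 75 mL × 17/9 ÷ 1000 mL/L ≈ 0.1 L
molasses: (1 tbsp + 2 tsp = 5/3 tbsp) × 17/9 ÷ 16 tbsp/cup × 328 g/cup ≈ 64.5 g
heavy cream: 0.25 tsp × 17/9 × 5 mL/tsp ≈ 2.4 mL
all-purpose flour: 12 tbsp × 17/9 ÷ 16 tbsp/cup × 125 g/cup ≈ 177.1 g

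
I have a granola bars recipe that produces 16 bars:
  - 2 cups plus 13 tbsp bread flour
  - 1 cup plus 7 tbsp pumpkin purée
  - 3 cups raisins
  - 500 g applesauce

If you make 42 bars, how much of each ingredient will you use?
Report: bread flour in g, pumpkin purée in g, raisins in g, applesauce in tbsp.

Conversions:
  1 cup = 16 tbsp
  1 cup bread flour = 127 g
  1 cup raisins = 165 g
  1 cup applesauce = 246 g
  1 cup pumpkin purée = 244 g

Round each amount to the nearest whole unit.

bread flour: 938 g; pumpkin purée: 921 g; raisins: 1299 g; applesauce: 85 tbsp

Scaling factor: 42/16 = 21/8 = 2.625.
bread flour: (2 cup + 13 tbsp = 2.8125 cup) × 21/8 × 127 g/cup ≈ 938 g
pumpkin purée: (1 cup + 7 tbsp = 1.4375 cup) × 21/8 × 244 g/cup ≈ 921 g
raisins: 3 cup × 21/8 × 165 g/cup ≈ 1299 g
applesauce: 500 g × 21/8 ÷ 246 g/cup × 16 tbsp/cup ≈ 85 tbsp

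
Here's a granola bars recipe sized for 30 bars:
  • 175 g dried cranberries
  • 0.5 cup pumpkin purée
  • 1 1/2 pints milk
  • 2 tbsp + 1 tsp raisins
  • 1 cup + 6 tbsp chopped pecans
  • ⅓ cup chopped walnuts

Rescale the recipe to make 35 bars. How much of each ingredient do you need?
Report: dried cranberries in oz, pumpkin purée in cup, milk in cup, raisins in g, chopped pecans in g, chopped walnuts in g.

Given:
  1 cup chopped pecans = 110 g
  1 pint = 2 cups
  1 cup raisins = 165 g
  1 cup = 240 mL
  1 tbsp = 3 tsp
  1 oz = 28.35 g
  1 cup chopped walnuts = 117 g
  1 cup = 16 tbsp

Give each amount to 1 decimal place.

Scaling factor: 35/30 = 7/6.
dried cranberries: 175 g × 7/6 ÷ 28.35 g/oz ≈ 7.2 oz
pumpkin purée: 0.5 cup × 7/6 ≈ 0.6 cup
milk: 1.5 pint × 7/6 × 2 cup/pint = 3.5 cup
raisins: (2 tbsp + 1 tsp = 7/3 tbsp) × 7/6 ÷ 16 tbsp/cup × 165 g/cup ≈ 28.1 g
chopped pecans: (1 cup + 6 tbsp = 1.375 cup) × 7/6 × 110 g/cup ≈ 176.5 g
chopped walnuts: 1/3 cup × 7/6 × 117 g/cup = 45.5 g

dried cranberries: 7.2 oz; pumpkin purée: 0.6 cup; milk: 3.5 cup; raisins: 28.1 g; chopped pecans: 176.5 g; chopped walnuts: 45.5 g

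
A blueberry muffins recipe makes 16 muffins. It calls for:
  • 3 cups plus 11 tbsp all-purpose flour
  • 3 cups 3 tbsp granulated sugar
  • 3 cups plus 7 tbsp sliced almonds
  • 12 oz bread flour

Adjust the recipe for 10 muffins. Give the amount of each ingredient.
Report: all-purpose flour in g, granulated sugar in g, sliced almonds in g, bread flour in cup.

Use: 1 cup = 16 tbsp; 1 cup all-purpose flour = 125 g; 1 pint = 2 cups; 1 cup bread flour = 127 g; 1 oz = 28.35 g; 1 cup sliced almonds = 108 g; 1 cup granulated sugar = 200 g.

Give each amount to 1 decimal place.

all-purpose flour: 288.1 g; granulated sugar: 398.4 g; sliced almonds: 232.0 g; bread flour: 1.7 cup

Scaling factor: 10/16 = 5/8 = 0.625.
all-purpose flour: (3 cup + 11 tbsp = 3.6875 cup) × 5/8 × 125 g/cup ≈ 288.1 g
granulated sugar: (3 cup + 3 tbsp = 3.1875 cup) × 5/8 × 200 g/cup ≈ 398.4 g
sliced almonds: (3 cup + 7 tbsp = 3.4375 cup) × 5/8 × 108 g/cup ≈ 232.0 g
bread flour: 12 oz × 5/8 × 28.35 g/oz ÷ 127 g/cup ≈ 1.7 cup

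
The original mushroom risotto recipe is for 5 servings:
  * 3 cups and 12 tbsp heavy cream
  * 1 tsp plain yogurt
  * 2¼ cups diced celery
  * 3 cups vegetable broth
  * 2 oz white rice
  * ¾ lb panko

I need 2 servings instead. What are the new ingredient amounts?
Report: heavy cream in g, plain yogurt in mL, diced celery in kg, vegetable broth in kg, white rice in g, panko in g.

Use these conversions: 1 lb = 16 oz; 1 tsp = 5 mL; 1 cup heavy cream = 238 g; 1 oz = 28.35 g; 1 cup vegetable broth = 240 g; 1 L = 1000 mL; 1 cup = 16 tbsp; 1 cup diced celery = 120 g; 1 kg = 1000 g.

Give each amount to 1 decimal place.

Scaling factor: 2/5 = 0.4.
heavy cream: (3 cup + 12 tbsp = 3.75 cup) × 2/5 × 238 g/cup = 357.0 g
plain yogurt: 1 tsp × 2/5 × 5 mL/tsp = 2.0 mL
diced celery: 2.25 cup × 2/5 × 120 g/cup ÷ 1000 g/kg ≈ 0.1 kg
vegetable broth: 3 cup × 2/5 × 240 g/cup ÷ 1000 g/kg ≈ 0.3 kg
white rice: 2 oz × 2/5 × 28.35 g/oz ≈ 22.7 g
panko: 0.75 lb × 2/5 × 16 oz/lb × 28.35 g/oz ≈ 136.1 g

heavy cream: 357.0 g; plain yogurt: 2.0 mL; diced celery: 0.1 kg; vegetable broth: 0.3 kg; white rice: 22.7 g; panko: 136.1 g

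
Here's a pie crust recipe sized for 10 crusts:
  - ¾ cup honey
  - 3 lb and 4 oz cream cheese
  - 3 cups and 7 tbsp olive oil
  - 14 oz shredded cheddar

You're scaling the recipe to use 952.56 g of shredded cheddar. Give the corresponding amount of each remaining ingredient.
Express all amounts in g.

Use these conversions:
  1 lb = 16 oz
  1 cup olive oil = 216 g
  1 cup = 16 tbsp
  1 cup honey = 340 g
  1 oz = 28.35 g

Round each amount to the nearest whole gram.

The original recipe has 396.9 g of shredded cheddar, so the scaling factor is 952.56 ÷ 396.9 = 12/5 = 2.4.
honey: 0.75 cup × 12/5 × 340 g/cup = 612 g
cream cheese: (3 lb + 4 oz = 3.25 lb) × 12/5 × 16 oz/lb × 28.35 g/oz ≈ 3538 g
olive oil: (3 cup + 7 tbsp = 3.4375 cup) × 12/5 × 216 g/cup = 1782 g

honey: 612 g; cream cheese: 3538 g; olive oil: 1782 g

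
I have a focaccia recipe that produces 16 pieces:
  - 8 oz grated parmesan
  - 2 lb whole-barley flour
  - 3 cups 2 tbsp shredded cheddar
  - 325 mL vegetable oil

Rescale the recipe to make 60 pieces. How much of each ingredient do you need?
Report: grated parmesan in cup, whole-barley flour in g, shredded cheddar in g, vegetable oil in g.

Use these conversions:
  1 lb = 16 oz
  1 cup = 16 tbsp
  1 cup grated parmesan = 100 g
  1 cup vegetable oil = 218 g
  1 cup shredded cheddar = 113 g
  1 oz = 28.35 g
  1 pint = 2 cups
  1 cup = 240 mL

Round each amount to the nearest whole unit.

grated parmesan: 9 cup; whole-barley flour: 3402 g; shredded cheddar: 1324 g; vegetable oil: 1107 g

Scaling factor: 60/16 = 15/4 = 3.75.
grated parmesan: 8 oz × 15/4 × 28.35 g/oz ÷ 100 g/cup ≈ 9 cup
whole-barley flour: 2 lb × 15/4 × 16 oz/lb × 28.35 g/oz = 3402 g
shredded cheddar: (3 cup + 2 tbsp = 3.125 cup) × 15/4 × 113 g/cup ≈ 1324 g
vegetable oil: 325 mL × 15/4 ÷ 240 mL/cup × 218 g/cup ≈ 1107 g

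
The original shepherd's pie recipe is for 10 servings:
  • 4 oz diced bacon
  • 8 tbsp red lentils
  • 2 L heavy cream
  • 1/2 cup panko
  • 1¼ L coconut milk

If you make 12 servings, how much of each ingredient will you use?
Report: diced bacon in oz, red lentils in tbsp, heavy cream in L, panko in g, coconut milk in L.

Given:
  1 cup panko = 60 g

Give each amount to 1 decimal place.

diced bacon: 4.8 oz; red lentils: 9.6 tbsp; heavy cream: 2.4 L; panko: 36.0 g; coconut milk: 1.5 L

Scaling factor: 12/10 = 6/5 = 1.2.
diced bacon: 4 oz × 6/5 = 4.8 oz
red lentils: 8 tbsp × 6/5 = 9.6 tbsp
heavy cream: 2 L × 6/5 = 2.4 L
panko: 0.5 cup × 6/5 × 60 g/cup = 36.0 g
coconut milk: 1.25 L × 6/5 = 1.5 L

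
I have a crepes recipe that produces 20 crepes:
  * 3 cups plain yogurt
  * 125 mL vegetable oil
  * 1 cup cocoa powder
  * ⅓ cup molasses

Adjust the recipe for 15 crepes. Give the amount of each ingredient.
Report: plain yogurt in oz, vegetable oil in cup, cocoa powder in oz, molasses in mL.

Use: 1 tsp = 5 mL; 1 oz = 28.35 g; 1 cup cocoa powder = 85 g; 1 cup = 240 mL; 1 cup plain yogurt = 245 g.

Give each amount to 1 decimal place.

Scaling factor: 15/20 = 3/4 = 0.75.
plain yogurt: 3 cup × 3/4 × 245 g/cup ÷ 28.35 g/oz ≈ 19.4 oz
vegetable oil: 125 mL × 3/4 ÷ 240 mL/cup ≈ 0.4 cup
cocoa powder: 1 cup × 3/4 × 85 g/cup ÷ 28.35 g/oz ≈ 2.2 oz
molasses: 1/3 cup × 3/4 × 240 mL/cup = 60.0 mL

plain yogurt: 19.4 oz; vegetable oil: 0.4 cup; cocoa powder: 2.2 oz; molasses: 60.0 mL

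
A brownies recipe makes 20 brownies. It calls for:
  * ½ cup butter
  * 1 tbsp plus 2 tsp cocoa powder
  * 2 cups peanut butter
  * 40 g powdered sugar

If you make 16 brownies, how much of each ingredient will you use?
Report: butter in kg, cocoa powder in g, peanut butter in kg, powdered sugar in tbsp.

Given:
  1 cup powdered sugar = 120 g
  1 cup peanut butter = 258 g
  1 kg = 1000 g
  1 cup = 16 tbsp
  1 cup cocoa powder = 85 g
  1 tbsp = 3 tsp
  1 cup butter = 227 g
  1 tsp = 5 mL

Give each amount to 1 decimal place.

Scaling factor: 16/20 = 4/5 = 0.8.
butter: 0.5 cup × 4/5 × 227 g/cup ÷ 1000 g/kg ≈ 0.1 kg
cocoa powder: (1 tbsp + 2 tsp = 5/3 tbsp) × 4/5 ÷ 16 tbsp/cup × 85 g/cup ≈ 7.1 g
peanut butter: 2 cup × 4/5 × 258 g/cup ÷ 1000 g/kg ≈ 0.4 kg
powdered sugar: 40 g × 4/5 ÷ 120 g/cup × 16 tbsp/cup ≈ 4.3 tbsp

butter: 0.1 kg; cocoa powder: 7.1 g; peanut butter: 0.4 kg; powdered sugar: 4.3 tbsp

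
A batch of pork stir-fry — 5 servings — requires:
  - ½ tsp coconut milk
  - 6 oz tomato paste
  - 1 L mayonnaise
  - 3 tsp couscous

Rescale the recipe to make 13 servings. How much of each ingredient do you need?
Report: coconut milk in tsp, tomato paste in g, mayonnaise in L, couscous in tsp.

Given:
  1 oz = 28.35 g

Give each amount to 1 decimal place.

Scaling factor: 13/5 = 2.6.
coconut milk: 0.5 tsp × 13/5 = 1.3 tsp
tomato paste: 6 oz × 13/5 × 28.35 g/oz ≈ 442.3 g
mayonnaise: 1 L × 13/5 = 2.6 L
couscous: 3 tsp × 13/5 = 7.8 tsp

coconut milk: 1.3 tsp; tomato paste: 442.3 g; mayonnaise: 2.6 L; couscous: 7.8 tsp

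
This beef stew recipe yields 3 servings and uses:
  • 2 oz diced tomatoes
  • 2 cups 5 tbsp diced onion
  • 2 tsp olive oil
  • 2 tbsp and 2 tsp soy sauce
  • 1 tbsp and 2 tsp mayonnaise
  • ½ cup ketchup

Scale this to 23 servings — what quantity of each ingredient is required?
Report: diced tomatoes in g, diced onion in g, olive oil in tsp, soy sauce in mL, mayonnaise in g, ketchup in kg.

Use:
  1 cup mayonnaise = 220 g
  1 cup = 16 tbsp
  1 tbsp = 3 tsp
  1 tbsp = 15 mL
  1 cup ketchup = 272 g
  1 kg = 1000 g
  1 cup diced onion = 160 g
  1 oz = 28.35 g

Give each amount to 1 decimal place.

Scaling factor: 23/3.
diced tomatoes: 2 oz × 23/3 × 28.35 g/oz = 434.7 g
diced onion: (2 cup + 5 tbsp = 2.3125 cup) × 23/3 × 160 g/cup ≈ 2836.7 g
olive oil: 2 tsp × 23/3 ≈ 15.3 tsp
soy sauce: (2 tbsp + 2 tsp = 8/3 tbsp) × 23/3 × 15 mL/tbsp ≈ 306.7 mL
mayonnaise: (1 tbsp + 2 tsp = 5/3 tbsp) × 23/3 ÷ 16 tbsp/cup × 220 g/cup ≈ 175.7 g
ketchup: 0.5 cup × 23/3 × 272 g/cup ÷ 1000 g/kg ≈ 1.0 kg

diced tomatoes: 434.7 g; diced onion: 2836.7 g; olive oil: 15.3 tsp; soy sauce: 306.7 mL; mayonnaise: 175.7 g; ketchup: 1.0 kg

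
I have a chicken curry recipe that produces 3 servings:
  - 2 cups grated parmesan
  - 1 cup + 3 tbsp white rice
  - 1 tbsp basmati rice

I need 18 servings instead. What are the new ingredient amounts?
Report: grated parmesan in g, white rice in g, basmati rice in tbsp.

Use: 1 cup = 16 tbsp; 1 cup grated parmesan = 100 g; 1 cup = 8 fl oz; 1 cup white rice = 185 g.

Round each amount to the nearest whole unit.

grated parmesan: 1200 g; white rice: 1318 g; basmati rice: 6 tbsp

Scaling factor: 18/3 = 6.
grated parmesan: 2 cup × 6 × 100 g/cup = 1200 g
white rice: (1 cup + 3 tbsp = 1.1875 cup) × 6 × 185 g/cup ≈ 1318 g
basmati rice: 1 tbsp × 6 = 6 tbsp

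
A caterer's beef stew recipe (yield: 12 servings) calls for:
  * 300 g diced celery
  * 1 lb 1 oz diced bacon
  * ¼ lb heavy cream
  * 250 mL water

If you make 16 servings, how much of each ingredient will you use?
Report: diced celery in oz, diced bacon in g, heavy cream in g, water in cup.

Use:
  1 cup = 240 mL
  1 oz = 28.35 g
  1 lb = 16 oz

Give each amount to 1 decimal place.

Scaling factor: 16/12 = 4/3.
diced celery: 300 g × 4/3 ÷ 28.35 g/oz ≈ 14.1 oz
diced bacon: (1 lb + 1 oz = 1.0625 lb) × 4/3 × 16 oz/lb × 28.35 g/oz = 642.6 g
heavy cream: 0.25 lb × 4/3 × 16 oz/lb × 28.35 g/oz = 151.2 g
water: 250 mL × 4/3 ÷ 240 mL/cup ≈ 1.4 cup

diced celery: 14.1 oz; diced bacon: 642.6 g; heavy cream: 151.2 g; water: 1.4 cup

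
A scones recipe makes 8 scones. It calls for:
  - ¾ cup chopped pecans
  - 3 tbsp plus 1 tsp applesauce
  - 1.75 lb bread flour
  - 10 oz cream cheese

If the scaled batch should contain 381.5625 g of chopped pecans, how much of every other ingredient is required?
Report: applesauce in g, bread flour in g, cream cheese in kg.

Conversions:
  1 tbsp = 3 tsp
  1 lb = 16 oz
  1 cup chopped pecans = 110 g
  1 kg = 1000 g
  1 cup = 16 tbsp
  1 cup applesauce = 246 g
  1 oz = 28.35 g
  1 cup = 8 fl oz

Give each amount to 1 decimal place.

applesauce: 237.0 g; bread flour: 3671.3 g; cream cheese: 1.3 kg

The original recipe has 82.5 g of chopped pecans, so the scaling factor is 381.5625 ÷ 82.5 = 37/8 = 4.625.
applesauce: (3 tbsp + 1 tsp = 10/3 tbsp) × 37/8 ÷ 16 tbsp/cup × 246 g/cup ≈ 237.0 g
bread flour: 1.75 lb × 37/8 × 16 oz/lb × 28.35 g/oz ≈ 3671.3 g
cream cheese: 10 oz × 37/8 × 28.35 g/oz ÷ 1000 g/kg ≈ 1.3 kg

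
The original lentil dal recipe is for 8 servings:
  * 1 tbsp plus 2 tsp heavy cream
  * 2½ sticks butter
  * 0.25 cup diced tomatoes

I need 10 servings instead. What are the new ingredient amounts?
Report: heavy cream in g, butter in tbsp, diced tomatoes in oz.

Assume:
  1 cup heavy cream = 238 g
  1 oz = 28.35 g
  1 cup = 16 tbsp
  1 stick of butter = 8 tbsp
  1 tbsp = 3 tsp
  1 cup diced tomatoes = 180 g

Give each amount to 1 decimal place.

heavy cream: 31.0 g; butter: 25.0 tbsp; diced tomatoes: 2.0 oz

Scaling factor: 10/8 = 5/4 = 1.25.
heavy cream: (1 tbsp + 2 tsp = 5/3 tbsp) × 5/4 ÷ 16 tbsp/cup × 238 g/cup ≈ 31.0 g
butter: 2.5 stick × 5/4 × 8 tbsp/stick = 25.0 tbsp
diced tomatoes: 0.25 cup × 5/4 × 180 g/cup ÷ 28.35 g/oz ≈ 2.0 oz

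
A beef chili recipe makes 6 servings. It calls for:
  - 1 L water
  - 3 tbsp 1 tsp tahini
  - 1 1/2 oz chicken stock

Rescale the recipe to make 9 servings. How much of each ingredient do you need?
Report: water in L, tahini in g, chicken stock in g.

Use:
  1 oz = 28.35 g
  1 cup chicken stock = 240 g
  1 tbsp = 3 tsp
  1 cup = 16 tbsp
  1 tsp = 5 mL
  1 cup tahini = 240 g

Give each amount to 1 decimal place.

water: 1.5 L; tahini: 75.0 g; chicken stock: 63.8 g

Scaling factor: 9/6 = 3/2 = 1.5.
water: 1 L × 3/2 = 1.5 L
tahini: (3 tbsp + 1 tsp = 10/3 tbsp) × 3/2 ÷ 16 tbsp/cup × 240 g/cup = 75.0 g
chicken stock: 1.5 oz × 3/2 × 28.35 g/oz ≈ 63.8 g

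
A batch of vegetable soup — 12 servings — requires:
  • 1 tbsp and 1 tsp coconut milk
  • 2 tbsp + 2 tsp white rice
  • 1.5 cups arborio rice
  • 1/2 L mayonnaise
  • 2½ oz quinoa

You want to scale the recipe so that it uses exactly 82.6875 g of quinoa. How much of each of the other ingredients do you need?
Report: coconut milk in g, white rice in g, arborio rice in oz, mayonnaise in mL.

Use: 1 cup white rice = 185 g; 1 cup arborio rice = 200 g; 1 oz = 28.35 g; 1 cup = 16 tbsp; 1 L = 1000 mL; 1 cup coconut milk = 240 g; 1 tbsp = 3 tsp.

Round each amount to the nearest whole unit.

The original recipe has 70.875 g of quinoa, so the scaling factor is 82.6875 ÷ 70.875 = 7/6.
coconut milk: (1 tbsp + 1 tsp = 4/3 tbsp) × 7/6 ÷ 16 tbsp/cup × 240 g/cup ≈ 23 g
white rice: (2 tbsp + 2 tsp = 8/3 tbsp) × 7/6 ÷ 16 tbsp/cup × 185 g/cup ≈ 36 g
arborio rice: 1.5 cup × 7/6 × 200 g/cup ÷ 28.35 g/oz ≈ 12 oz
mayonnaise: 0.5 L × 7/6 × 1000 mL/L ≈ 583 mL

coconut milk: 23 g; white rice: 36 g; arborio rice: 12 oz; mayonnaise: 583 mL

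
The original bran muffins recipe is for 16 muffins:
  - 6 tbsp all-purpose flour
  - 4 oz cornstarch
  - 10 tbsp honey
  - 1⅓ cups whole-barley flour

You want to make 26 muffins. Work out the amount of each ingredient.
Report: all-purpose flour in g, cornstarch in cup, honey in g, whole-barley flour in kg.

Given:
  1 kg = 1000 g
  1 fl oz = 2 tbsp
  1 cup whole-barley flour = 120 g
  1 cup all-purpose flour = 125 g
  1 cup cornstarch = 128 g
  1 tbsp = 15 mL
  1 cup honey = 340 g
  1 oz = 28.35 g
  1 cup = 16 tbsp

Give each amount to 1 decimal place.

all-purpose flour: 76.2 g; cornstarch: 1.4 cup; honey: 345.3 g; whole-barley flour: 0.3 kg

Scaling factor: 26/16 = 13/8 = 1.625.
all-purpose flour: 6 tbsp × 13/8 ÷ 16 tbsp/cup × 125 g/cup ≈ 76.2 g
cornstarch: 4 oz × 13/8 × 28.35 g/oz ÷ 128 g/cup ≈ 1.4 cup
honey: 10 tbsp × 13/8 ÷ 16 tbsp/cup × 340 g/cup ≈ 345.3 g
whole-barley flour: 4/3 cup × 13/8 × 120 g/cup ÷ 1000 g/kg ≈ 0.3 kg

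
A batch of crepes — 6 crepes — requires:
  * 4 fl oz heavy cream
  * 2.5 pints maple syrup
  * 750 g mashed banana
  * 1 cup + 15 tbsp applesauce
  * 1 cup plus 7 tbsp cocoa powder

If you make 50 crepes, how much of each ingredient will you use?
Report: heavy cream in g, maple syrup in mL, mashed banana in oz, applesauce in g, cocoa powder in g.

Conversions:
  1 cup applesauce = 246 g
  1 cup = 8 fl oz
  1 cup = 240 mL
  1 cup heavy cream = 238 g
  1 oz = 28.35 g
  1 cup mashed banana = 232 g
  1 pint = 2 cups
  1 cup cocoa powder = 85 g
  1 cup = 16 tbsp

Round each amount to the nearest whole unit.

Scaling factor: 50/6 = 25/3.
heavy cream: 4 fl oz × 25/3 ÷ 8 fl oz/cup × 238 g/cup ≈ 992 g
maple syrup: 2.5 pint × 25/3 × 2 cup/pint × 240 mL/cup = 10000 mL
mashed banana: 750 g × 25/3 ÷ 28.35 g/oz ≈ 220 oz
applesauce: (1 cup + 15 tbsp = 1.9375 cup) × 25/3 × 246 g/cup ≈ 3972 g
cocoa powder: (1 cup + 7 tbsp = 1.4375 cup) × 25/3 × 85 g/cup ≈ 1018 g

heavy cream: 992 g; maple syrup: 10000 mL; mashed banana: 220 oz; applesauce: 3972 g; cocoa powder: 1018 g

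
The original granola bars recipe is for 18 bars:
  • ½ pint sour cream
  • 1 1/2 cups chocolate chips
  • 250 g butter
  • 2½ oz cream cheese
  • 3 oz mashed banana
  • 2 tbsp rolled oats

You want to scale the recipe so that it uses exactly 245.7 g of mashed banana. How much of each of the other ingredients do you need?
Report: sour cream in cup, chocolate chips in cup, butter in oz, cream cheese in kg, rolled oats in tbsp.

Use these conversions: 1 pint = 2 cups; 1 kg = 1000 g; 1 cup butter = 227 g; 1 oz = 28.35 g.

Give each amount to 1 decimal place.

sour cream: 2.9 cup; chocolate chips: 4.3 cup; butter: 25.5 oz; cream cheese: 0.2 kg; rolled oats: 5.8 tbsp

The original recipe has 85.05 g of mashed banana, so the scaling factor is 245.7 ÷ 85.05 = 26/9.
sour cream: 0.5 pint × 26/9 × 2 cup/pint ≈ 2.9 cup
chocolate chips: 1.5 cup × 26/9 ≈ 4.3 cup
butter: 250 g × 26/9 ÷ 28.35 g/oz ≈ 25.5 oz
cream cheese: 2.5 oz × 26/9 × 28.35 g/oz ÷ 1000 g/kg ≈ 0.2 kg
rolled oats: 2 tbsp × 26/9 ≈ 5.8 tbsp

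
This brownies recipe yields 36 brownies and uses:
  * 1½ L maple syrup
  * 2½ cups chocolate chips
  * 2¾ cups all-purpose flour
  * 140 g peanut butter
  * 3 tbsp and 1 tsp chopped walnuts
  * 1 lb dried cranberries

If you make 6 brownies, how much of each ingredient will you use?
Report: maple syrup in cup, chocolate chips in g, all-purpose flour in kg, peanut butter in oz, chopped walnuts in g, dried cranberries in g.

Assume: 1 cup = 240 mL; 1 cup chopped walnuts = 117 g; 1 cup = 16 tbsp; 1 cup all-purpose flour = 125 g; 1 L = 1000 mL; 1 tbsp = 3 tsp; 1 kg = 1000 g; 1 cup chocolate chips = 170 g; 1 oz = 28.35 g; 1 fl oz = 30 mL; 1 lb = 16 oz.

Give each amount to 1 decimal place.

Scaling factor: 6/36 = 1/6.
maple syrup: 1.5 L × 1/6 × 1000 mL/L ÷ 240 mL/cup ≈ 1.0 cup
chocolate chips: 2.5 cup × 1/6 × 170 g/cup ≈ 70.8 g
all-purpose flour: 2.75 cup × 1/6 × 125 g/cup ÷ 1000 g/kg ≈ 0.1 kg
peanut butter: 140 g × 1/6 ÷ 28.35 g/oz ≈ 0.8 oz
chopped walnuts: (3 tbsp + 1 tsp = 10/3 tbsp) × 1/6 ÷ 16 tbsp/cup × 117 g/cup ≈ 4.1 g
dried cranberries: 1 lb × 1/6 × 16 oz/lb × 28.35 g/oz = 75.6 g

maple syrup: 1.0 cup; chocolate chips: 70.8 g; all-purpose flour: 0.1 kg; peanut butter: 0.8 oz; chopped walnuts: 4.1 g; dried cranberries: 75.6 g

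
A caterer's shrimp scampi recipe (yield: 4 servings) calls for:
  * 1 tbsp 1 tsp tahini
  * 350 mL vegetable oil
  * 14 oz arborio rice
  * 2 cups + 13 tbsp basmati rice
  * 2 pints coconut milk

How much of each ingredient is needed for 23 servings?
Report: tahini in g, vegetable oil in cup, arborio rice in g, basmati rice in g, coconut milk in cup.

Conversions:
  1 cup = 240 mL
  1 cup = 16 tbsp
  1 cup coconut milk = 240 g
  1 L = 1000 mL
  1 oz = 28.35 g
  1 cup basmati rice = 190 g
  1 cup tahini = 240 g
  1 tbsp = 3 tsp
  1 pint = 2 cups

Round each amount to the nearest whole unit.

tahini: 115 g; vegetable oil: 8 cup; arborio rice: 2282 g; basmati rice: 3073 g; coconut milk: 23 cup

Scaling factor: 23/4 = 5.75.
tahini: (1 tbsp + 1 tsp = 4/3 tbsp) × 23/4 ÷ 16 tbsp/cup × 240 g/cup = 115 g
vegetable oil: 350 mL × 23/4 ÷ 240 mL/cup ≈ 8 cup
arborio rice: 14 oz × 23/4 × 28.35 g/oz ≈ 2282 g
basmati rice: (2 cup + 13 tbsp = 2.8125 cup) × 23/4 × 190 g/cup ≈ 3073 g
coconut milk: 2 pint × 23/4 × 2 cup/pint = 23 cup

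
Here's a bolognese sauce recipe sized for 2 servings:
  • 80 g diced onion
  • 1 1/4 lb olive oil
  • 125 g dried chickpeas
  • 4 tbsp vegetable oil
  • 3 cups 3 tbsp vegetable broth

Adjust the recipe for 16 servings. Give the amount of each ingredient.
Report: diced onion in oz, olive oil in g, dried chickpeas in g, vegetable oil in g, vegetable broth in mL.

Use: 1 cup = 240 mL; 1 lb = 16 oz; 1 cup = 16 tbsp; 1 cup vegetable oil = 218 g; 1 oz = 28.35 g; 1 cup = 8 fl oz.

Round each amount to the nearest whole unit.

diced onion: 23 oz; olive oil: 4536 g; dried chickpeas: 1000 g; vegetable oil: 436 g; vegetable broth: 6120 mL

Scaling factor: 16/2 = 8.
diced onion: 80 g × 8 ÷ 28.35 g/oz ≈ 23 oz
olive oil: 1.25 lb × 8 × 16 oz/lb × 28.35 g/oz = 4536 g
dried chickpeas: 125 g × 8 = 1000 g
vegetable oil: 4 tbsp × 8 ÷ 16 tbsp/cup × 218 g/cup = 436 g
vegetable broth: (3 cup + 3 tbsp = 3.1875 cup) × 8 × 240 mL/cup = 6120 mL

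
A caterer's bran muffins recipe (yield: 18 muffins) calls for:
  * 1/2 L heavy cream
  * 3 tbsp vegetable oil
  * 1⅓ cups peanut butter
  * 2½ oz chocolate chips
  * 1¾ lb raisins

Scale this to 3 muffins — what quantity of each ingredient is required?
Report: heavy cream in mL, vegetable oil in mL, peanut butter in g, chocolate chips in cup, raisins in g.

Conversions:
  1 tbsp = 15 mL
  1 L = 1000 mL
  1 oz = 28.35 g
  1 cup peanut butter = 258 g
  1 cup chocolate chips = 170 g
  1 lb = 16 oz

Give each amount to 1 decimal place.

Scaling factor: 3/18 = 1/6.
heavy cream: 0.5 L × 1/6 × 1000 mL/L ≈ 83.3 mL
vegetable oil: 3 tbsp × 1/6 × 15 mL/tbsp = 7.5 mL
peanut butter: 4/3 cup × 1/6 × 258 g/cup ≈ 57.3 g
chocolate chips: 2.5 oz × 1/6 × 28.35 g/oz ÷ 170 g/cup ≈ 0.1 cup
raisins: 1.75 lb × 1/6 × 16 oz/lb × 28.35 g/oz = 132.3 g

heavy cream: 83.3 mL; vegetable oil: 7.5 mL; peanut butter: 57.3 g; chocolate chips: 0.1 cup; raisins: 132.3 g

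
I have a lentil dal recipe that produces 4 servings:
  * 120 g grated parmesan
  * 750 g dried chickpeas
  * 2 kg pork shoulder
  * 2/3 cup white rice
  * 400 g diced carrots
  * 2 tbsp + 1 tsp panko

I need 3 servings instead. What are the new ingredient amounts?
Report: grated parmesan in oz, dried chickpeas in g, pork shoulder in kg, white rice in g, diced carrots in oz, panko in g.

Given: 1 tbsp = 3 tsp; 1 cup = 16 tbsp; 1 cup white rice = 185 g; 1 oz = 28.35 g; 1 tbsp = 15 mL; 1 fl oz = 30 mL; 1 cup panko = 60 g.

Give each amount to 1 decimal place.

grated parmesan: 3.2 oz; dried chickpeas: 562.5 g; pork shoulder: 1.5 kg; white rice: 92.5 g; diced carrots: 10.6 oz; panko: 6.6 g

Scaling factor: 3/4 = 0.75.
grated parmesan: 120 g × 3/4 ÷ 28.35 g/oz ≈ 3.2 oz
dried chickpeas: 750 g × 3/4 = 562.5 g
pork shoulder: 2 kg × 3/4 = 1.5 kg
white rice: 2/3 cup × 3/4 × 185 g/cup = 92.5 g
diced carrots: 400 g × 3/4 ÷ 28.35 g/oz ≈ 10.6 oz
panko: (2 tbsp + 1 tsp = 7/3 tbsp) × 3/4 ÷ 16 tbsp/cup × 60 g/cup ≈ 6.6 g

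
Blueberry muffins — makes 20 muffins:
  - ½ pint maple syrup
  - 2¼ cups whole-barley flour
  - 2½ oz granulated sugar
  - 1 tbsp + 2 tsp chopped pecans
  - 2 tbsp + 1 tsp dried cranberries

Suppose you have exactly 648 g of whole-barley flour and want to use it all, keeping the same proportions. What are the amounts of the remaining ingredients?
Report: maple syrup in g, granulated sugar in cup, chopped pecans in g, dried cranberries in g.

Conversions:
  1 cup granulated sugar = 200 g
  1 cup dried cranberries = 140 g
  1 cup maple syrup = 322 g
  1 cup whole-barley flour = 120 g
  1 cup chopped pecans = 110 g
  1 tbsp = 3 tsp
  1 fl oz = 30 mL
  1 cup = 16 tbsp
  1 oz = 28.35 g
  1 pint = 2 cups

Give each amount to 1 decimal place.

The original recipe has 270 g of whole-barley flour, so the scaling factor is 648 ÷ 270 = 12/5 = 2.4.
maple syrup: 0.5 pint × 12/5 × 2 cup/pint × 322 g/cup = 772.8 g
granulated sugar: 2.5 oz × 12/5 × 28.35 g/oz ÷ 200 g/cup ≈ 0.9 cup
chopped pecans: (1 tbsp + 2 tsp = 5/3 tbsp) × 12/5 ÷ 16 tbsp/cup × 110 g/cup = 27.5 g
dried cranberries: (2 tbsp + 1 tsp = 7/3 tbsp) × 12/5 ÷ 16 tbsp/cup × 140 g/cup = 49.0 g

maple syrup: 772.8 g; granulated sugar: 0.9 cup; chopped pecans: 27.5 g; dried cranberries: 49.0 g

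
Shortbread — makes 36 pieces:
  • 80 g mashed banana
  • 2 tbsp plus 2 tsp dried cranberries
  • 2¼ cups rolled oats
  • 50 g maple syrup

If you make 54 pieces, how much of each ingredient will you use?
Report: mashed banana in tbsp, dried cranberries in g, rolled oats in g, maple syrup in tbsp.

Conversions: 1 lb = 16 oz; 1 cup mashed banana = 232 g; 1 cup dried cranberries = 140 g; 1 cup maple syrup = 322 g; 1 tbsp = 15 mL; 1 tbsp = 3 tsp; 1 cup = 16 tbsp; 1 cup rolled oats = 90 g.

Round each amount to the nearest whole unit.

mashed banana: 8 tbsp; dried cranberries: 35 g; rolled oats: 304 g; maple syrup: 4 tbsp

Scaling factor: 54/36 = 3/2 = 1.5.
mashed banana: 80 g × 3/2 ÷ 232 g/cup × 16 tbsp/cup ≈ 8 tbsp
dried cranberries: (2 tbsp + 2 tsp = 8/3 tbsp) × 3/2 ÷ 16 tbsp/cup × 140 g/cup = 35 g
rolled oats: 2.25 cup × 3/2 × 90 g/cup ≈ 304 g
maple syrup: 50 g × 3/2 ÷ 322 g/cup × 16 tbsp/cup ≈ 4 tbsp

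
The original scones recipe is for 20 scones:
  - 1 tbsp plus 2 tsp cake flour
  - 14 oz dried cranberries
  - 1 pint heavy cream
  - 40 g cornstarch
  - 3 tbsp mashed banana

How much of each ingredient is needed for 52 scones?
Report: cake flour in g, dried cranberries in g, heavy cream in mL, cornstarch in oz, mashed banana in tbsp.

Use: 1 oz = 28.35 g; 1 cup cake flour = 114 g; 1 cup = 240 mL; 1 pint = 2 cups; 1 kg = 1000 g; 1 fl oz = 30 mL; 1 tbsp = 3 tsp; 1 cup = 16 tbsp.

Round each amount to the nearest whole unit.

Scaling factor: 52/20 = 13/5 = 2.6.
cake flour: (1 tbsp + 2 tsp = 5/3 tbsp) × 13/5 ÷ 16 tbsp/cup × 114 g/cup ≈ 31 g
dried cranberries: 14 oz × 13/5 × 28.35 g/oz ≈ 1032 g
heavy cream: 1 pint × 13/5 × 2 cup/pint × 240 mL/cup = 1248 mL
cornstarch: 40 g × 13/5 ÷ 28.35 g/oz ≈ 4 oz
mashed banana: 3 tbsp × 13/5 ≈ 8 tbsp

cake flour: 31 g; dried cranberries: 1032 g; heavy cream: 1248 mL; cornstarch: 4 oz; mashed banana: 8 tbsp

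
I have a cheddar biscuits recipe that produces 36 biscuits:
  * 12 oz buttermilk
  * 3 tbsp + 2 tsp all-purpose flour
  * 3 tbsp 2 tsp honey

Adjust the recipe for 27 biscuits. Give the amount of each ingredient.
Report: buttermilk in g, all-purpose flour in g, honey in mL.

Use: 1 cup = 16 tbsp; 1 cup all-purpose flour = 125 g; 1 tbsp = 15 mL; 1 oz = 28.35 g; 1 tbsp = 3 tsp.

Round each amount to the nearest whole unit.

buttermilk: 255 g; all-purpose flour: 21 g; honey: 41 mL

Scaling factor: 27/36 = 3/4 = 0.75.
buttermilk: 12 oz × 3/4 × 28.35 g/oz ≈ 255 g
all-purpose flour: (3 tbsp + 2 tsp = 11/3 tbsp) × 3/4 ÷ 16 tbsp/cup × 125 g/cup ≈ 21 g
honey: (3 tbsp + 2 tsp = 11/3 tbsp) × 3/4 × 15 mL/tbsp ≈ 41 mL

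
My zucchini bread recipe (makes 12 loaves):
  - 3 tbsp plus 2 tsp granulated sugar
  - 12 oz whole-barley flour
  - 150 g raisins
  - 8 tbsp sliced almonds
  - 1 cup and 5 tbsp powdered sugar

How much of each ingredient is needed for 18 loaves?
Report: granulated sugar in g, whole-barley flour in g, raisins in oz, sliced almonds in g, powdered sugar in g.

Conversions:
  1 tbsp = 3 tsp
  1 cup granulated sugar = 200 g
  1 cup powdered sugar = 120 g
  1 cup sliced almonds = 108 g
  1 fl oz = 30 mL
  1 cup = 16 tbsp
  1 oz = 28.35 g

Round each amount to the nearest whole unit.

Scaling factor: 18/12 = 3/2 = 1.5.
granulated sugar: (3 tbsp + 2 tsp = 11/3 tbsp) × 3/2 ÷ 16 tbsp/cup × 200 g/cup ≈ 69 g
whole-barley flour: 12 oz × 3/2 × 28.35 g/oz ≈ 510 g
raisins: 150 g × 3/2 ÷ 28.35 g/oz ≈ 8 oz
sliced almonds: 8 tbsp × 3/2 ÷ 16 tbsp/cup × 108 g/cup = 81 g
powdered sugar: (1 cup + 5 tbsp = 1.3125 cup) × 3/2 × 120 g/cup ≈ 236 g

granulated sugar: 69 g; whole-barley flour: 510 g; raisins: 8 oz; sliced almonds: 81 g; powdered sugar: 236 g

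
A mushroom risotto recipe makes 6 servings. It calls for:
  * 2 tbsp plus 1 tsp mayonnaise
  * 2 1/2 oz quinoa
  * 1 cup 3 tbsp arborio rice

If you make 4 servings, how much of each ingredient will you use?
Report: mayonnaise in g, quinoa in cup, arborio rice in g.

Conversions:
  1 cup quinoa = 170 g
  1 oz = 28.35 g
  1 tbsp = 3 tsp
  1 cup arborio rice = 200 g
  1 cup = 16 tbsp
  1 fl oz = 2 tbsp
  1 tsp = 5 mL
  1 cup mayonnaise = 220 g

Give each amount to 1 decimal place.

mayonnaise: 21.4 g; quinoa: 0.3 cup; arborio rice: 158.3 g

Scaling factor: 4/6 = 2/3.
mayonnaise: (2 tbsp + 1 tsp = 7/3 tbsp) × 2/3 ÷ 16 tbsp/cup × 220 g/cup ≈ 21.4 g
quinoa: 2.5 oz × 2/3 × 28.35 g/oz ÷ 170 g/cup ≈ 0.3 cup
arborio rice: (1 cup + 3 tbsp = 1.1875 cup) × 2/3 × 200 g/cup ≈ 158.3 g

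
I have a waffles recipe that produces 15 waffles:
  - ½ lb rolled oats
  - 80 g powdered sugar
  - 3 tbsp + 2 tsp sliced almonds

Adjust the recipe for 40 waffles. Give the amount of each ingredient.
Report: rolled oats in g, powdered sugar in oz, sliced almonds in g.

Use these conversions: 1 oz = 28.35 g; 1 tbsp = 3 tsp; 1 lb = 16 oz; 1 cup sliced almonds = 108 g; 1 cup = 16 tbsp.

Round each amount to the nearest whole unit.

Scaling factor: 40/15 = 8/3.
rolled oats: 0.5 lb × 8/3 × 16 oz/lb × 28.35 g/oz ≈ 605 g
powdered sugar: 80 g × 8/3 ÷ 28.35 g/oz ≈ 8 oz
sliced almonds: (3 tbsp + 2 tsp = 11/3 tbsp) × 8/3 ÷ 16 tbsp/cup × 108 g/cup = 66 g

rolled oats: 605 g; powdered sugar: 8 oz; sliced almonds: 66 g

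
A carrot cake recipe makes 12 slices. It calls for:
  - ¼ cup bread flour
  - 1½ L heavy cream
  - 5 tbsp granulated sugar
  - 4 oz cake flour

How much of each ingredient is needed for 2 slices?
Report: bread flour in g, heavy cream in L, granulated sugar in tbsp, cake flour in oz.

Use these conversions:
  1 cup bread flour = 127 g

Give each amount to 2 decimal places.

bread flour: 5.29 g; heavy cream: 0.25 L; granulated sugar: 0.83 tbsp; cake flour: 0.67 oz

Scaling factor: 2/12 = 1/6.
bread flour: 0.25 cup × 1/6 × 127 g/cup ≈ 5.29 g
heavy cream: 1.5 L × 1/6 = 0.25 L
granulated sugar: 5 tbsp × 1/6 ≈ 0.83 tbsp
cake flour: 4 oz × 1/6 ≈ 0.67 oz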